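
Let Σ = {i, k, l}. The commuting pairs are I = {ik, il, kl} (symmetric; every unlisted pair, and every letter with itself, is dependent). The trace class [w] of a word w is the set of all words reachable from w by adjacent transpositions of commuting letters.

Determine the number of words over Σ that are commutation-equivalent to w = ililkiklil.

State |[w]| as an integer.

3150

#0=i has no predecessor
#1=l has no predecessor
#2=i depends on [0:i]
#3=l depends on [1:l]
#4=k has no predecessor
#5=i depends on [2:i]
#6=k depends on [4:k]
#7=l depends on [3:l]
#8=i depends on [5:i]
#9=l depends on [7:l]
sources: [0:i, 1:l, 4:k]
N(rest) = Σ N(rest − s) over sources s of rest; N(one piece) = 1:
  size 1 → [6]=1  [8]=1  [9]=1
  size 2 → [4,6]=1  [5,8]=1  [6,8]=2  [6,9]=2  [7,9]=1  [8,9]=2
  size 3 → [2,5,8]=1  [3,7,9]=1  [4,6,8]=3  [4,6,9]=3  [5,6,8]=3  [5,8,9]=3  [6,7,9]=3  [6,8,9]=6  [7,8,9]=3
  size 4 → [0,2,5,8]=1  [1,3,7,9]=1  [2,5,6,8]=4  [2,5,8,9]=4  [3,6,7,9]=4  [3,7,8,9]=4  [4,5,6,8]=6  [4,6,7,9]=6  [4,6,8,9]=12  [5,6,8,9]=12  [5,7,8,9]=6  [6,7,8,9]=12
  size 5 → [0,2,5,6,8]=5  [0,2,5,8,9]=5  [1,3,6,7,9]=5  [1,3,7,8,9]=5  [2,4,5,6,8]=10  [2,5,6,8,9]=20  [2,5,7,8,9]=10  [3,4,6,7,9]=10  [3,5,7,8,9]=10  [3,6,7,8,9]=20  [4,5,6,8,9]=30  [4,6,7,8,9]=30  [5,6,7,8,9]=30
  size 6 → [0,2,4,5,6,8]=15  [0,2,5,6,8,9]=30  [0,2,5,7,8,9]=15  [1,3,4,6,7,9]=15  [1,3,5,7,8,9]=15  [1,3,6,7,8,9]=30  [2,3,5,7,8,9]=20  [2,4,5,6,8,9]=60  [2,5,6,7,8,9]=60  [3,4,6,7,8,9]=60  [3,5,6,7,8,9]=60  [4,5,6,7,8,9]=90
  size 7 → [0,2,3,5,7,8,9]=35  [0,2,4,5,6,8,9]=105  [0,2,5,6,7,8,9]=105  [1,2,3,5,7,8,9]=35  [1,3,4,6,7,8,9]=105  [1,3,5,6,7,8,9]=105  [2,3,5,6,7,8,9]=140  [2,4,5,6,7,8,9]=210  [3,4,5,6,7,8,9]=210
  size 8 → [0,1,2,3,5,7,8,9]=70  [0,2,3,5,6,7,8,9]=280  [0,2,4,5,6,7,8,9]=420  [1,2,3,5,6,7,8,9]=280  [1,3,4,5,6,7,8,9]=420  [2,3,4,5,6,7,8,9]=560
  first=0(i) contributes 1260
  first=1(l) contributes 1260
  first=4(k) contributes 630
|[w]| = 3150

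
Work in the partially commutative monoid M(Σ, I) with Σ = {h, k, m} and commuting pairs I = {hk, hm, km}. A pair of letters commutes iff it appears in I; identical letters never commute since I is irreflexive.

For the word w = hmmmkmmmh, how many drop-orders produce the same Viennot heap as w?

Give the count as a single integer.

252

#0=h has no predecessor
#1=m has no predecessor
#2=m depends on [1:m]
#3=m depends on [2:m]
#4=k has no predecessor
#5=m depends on [3:m]
#6=m depends on [5:m]
#7=m depends on [6:m]
#8=h depends on [0:h]
sources: [0:h, 1:m, 4:k]
N(rest) = Σ N(rest − s) over sources s of rest; N(one piece) = 1:
  size 1 → [4]=1  [7]=1  [8]=1
  size 2 → [0,8]=1  [4,7]=2  [4,8]=2  [6,7]=1  [7,8]=2
  size 3 → [0,4,8]=3  [0,7,8]=3  [4,6,7]=3  [4,7,8]=6  [5,6,7]=1  [6,7,8]=3
  size 4 → [0,4,7,8]=12  [0,6,7,8]=6  [3,5,6,7]=1  [4,5,6,7]=4  [4,6,7,8]=12  [5,6,7,8]=4
  size 5 → [0,4,6,7,8]=30  [0,5,6,7,8]=10  [2,3,5,6,7]=1  [3,4,5,6,7]=5  [3,5,6,7,8]=5  [4,5,6,7,8]=20
  size 6 → [0,3,5,6,7,8]=15  [0,4,5,6,7,8]=60  [1,2,3,5,6,7]=1  [2,3,4,5,6,7]=6  [2,3,5,6,7,8]=6  [3,4,5,6,7,8]=30
  size 7 → [0,2,3,5,6,7,8]=21  [0,3,4,5,6,7,8]=105  [1,2,3,4,5,6,7]=7  [1,2,3,5,6,7,8]=7  [2,3,4,5,6,7,8]=42
  first=0(h) contributes 56
  first=1(m) contributes 168
  first=4(k) contributes 28
|[w]| = 252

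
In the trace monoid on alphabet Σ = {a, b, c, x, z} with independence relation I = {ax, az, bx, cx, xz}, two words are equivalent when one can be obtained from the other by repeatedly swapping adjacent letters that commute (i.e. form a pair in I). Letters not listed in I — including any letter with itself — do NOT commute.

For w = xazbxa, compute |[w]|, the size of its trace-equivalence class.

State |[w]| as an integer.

#0=x has no predecessor
#1=a has no predecessor
#2=z has no predecessor
#3=b depends on [1:a, 2:z]
#4=x depends on [0:x]
#5=a depends on [3:b]
sources: [0:x, 1:a, 2:z]
N(rest) = Σ N(rest − s) over sources s of rest; N(one piece) = 1:
  size 1 → [4]=1  [5]=1
  size 2 → [0,4]=1  [3,5]=1  [4,5]=2
  size 3 → [0,4,5]=3  [1,3,5]=1  [2,3,5]=1  [3,4,5]=3
  size 4 → [0,3,4,5]=6  [1,2,3,5]=2  [1,3,4,5]=4  [2,3,4,5]=4
  first=0(x) contributes 10
  first=1(a) contributes 10
  first=2(z) contributes 10
|[w]| = 30

30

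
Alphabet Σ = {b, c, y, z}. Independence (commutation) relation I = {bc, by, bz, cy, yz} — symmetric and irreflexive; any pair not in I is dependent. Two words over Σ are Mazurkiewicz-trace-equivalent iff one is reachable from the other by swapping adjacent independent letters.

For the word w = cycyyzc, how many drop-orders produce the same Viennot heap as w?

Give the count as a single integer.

35

#0=c has no predecessor
#1=y has no predecessor
#2=c depends on [0:c]
#3=y depends on [1:y]
#4=y depends on [3:y]
#5=z depends on [2:c]
#6=c depends on [5:z]
sources: [0:c, 1:y]
N(rest) = Σ N(rest − s) over sources s of rest; N(one piece) = 1:
  size 1 → [4]=1  [6]=1
  size 2 → [3,4]=1  [4,6]=2  [5,6]=1
  size 3 → [1,3,4]=1  [2,5,6]=1  [3,4,6]=3  [4,5,6]=3
  size 4 → [0,2,5,6]=1  [1,3,4,6]=4  [2,4,5,6]=4  [3,4,5,6]=6
  size 5 → [0,2,4,5,6]=5  [1,3,4,5,6]=10  [2,3,4,5,6]=10
  first=0(c) contributes 20
  first=1(y) contributes 15
|[w]| = 35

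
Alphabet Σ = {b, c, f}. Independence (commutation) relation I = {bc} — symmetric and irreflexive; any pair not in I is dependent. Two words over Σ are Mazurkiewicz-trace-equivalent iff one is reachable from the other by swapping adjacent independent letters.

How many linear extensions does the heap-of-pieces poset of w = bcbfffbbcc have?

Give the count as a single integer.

18

#0=b has no predecessor
#1=c has no predecessor
#2=b depends on [0:b]
#3=f depends on [1:c, 2:b]
#4=f depends on [3:f]
#5=f depends on [4:f]
#6=b depends on [5:f]
#7=b depends on [6:b]
#8=c depends on [5:f]
#9=c depends on [8:c]
sources: [0:b, 1:c]
N(rest) = Σ N(rest − s) over sources s of rest; N(one piece) = 1:
  size 1 → [7]=1  [9]=1
  size 2 → [6,7]=1  [7,9]=2  [8,9]=1
  size 3 → [6,7,9]=3  [7,8,9]=3
  size 4 → [6,7,8,9]=6
  size 5 → [5,6,7,8,9]=6
  size 6 → [4,5,6,7,8,9]=6
  size 7 → [3,4,5,6,7,8,9]=6
  size 8 → [1,3,4,5,6,7,8,9]=6  [2,3,4,5,6,7,8,9]=6
  first=0(b) contributes 12
  first=1(c) contributes 6
|[w]| = 18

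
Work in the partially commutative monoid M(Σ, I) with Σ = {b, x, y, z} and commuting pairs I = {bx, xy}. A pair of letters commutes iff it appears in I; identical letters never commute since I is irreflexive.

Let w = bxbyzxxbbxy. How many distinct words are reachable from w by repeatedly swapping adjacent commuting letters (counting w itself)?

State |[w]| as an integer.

80

0(b) covers ∅
1(x) covers ∅
2(b) covers 0:b
3(y) covers 2:b
4(z) covers 1:x, 3:y
5(x) covers 4:z
6(x) covers 5:x
7(b) covers 4:z
8(b) covers 7:b
9(x) covers 6:x
10(y) covers 8:b
floor of heap: 0:b, 1:x
completions by unplaced set U, small U first (add the entries for U minus each lowest piece of U):
  |U|=1: {9}:1  {10}:1
  |U|=2: {6,9}:1  {8,10}:1  {9,10}:2
  |U|=3: {5,6,9}:1  {6,9,10}:3  {7,8,10}:1  {8,9,10}:3
  |U|=4: {5,6,9,10}:4  {6,8,9,10}:6  {7,8,9,10}:4
  |U|=5: {5,6,8,9,10}:10  {6,7,8,9,10}:10
  |U|=6: {5,6,7,8,9,10}:20
  |U|=7: {4,5,6,7,8,9,10}:20
  |U|=8: {1,4,5,6,7,8,9,10}:20  {3,4,5,6,7,8,9,10}:20
  |U|=9: {1,3,4,5,6,7,8,9,10}:40  {2,3,4,5,6,7,8,9,10}:20
  start at 0(b): 60
  start at 1(x): 20
sum over floor = 80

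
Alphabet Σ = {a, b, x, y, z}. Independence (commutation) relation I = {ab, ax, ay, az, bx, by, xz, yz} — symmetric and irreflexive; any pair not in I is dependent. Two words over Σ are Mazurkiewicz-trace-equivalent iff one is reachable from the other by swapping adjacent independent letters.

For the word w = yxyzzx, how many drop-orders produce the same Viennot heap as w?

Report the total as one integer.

0(y) covers ∅
1(x) covers 0:y
2(y) covers 1:x
3(z) covers ∅
4(z) covers 3:z
5(x) covers 2:y
floor of heap: 0:y, 3:z
completions by unplaced set U, small U first (add the entries for U minus each lowest piece of U):
  |U|=1: {4}:1  {5}:1
  |U|=2: {2,5}:1  {3,4}:1  {4,5}:2
  |U|=3: {1,2,5}:1  {2,4,5}:3  {3,4,5}:3
  |U|=4: {0,1,2,5}:1  {1,2,4,5}:4  {2,3,4,5}:6
  start at 0(y): 10
  start at 3(z): 5
sum over floor = 15

15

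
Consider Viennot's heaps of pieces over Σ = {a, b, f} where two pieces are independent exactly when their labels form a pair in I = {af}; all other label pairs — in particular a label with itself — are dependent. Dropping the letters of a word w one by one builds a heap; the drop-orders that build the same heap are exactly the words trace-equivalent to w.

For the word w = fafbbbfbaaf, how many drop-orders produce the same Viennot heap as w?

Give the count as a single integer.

0(f) covers ∅
1(a) covers ∅
2(f) covers 0:f
3(b) covers 1:a, 2:f
4(b) covers 3:b
5(b) covers 4:b
6(f) covers 5:b
7(b) covers 6:f
8(a) covers 7:b
9(a) covers 8:a
10(f) covers 7:b
floor of heap: 0:f, 1:a
completions by unplaced set U, small U first (add the entries for U minus each lowest piece of U):
  |U|=1: {9}:1  {10}:1
  |U|=2: {8,9}:1  {9,10}:2
  |U|=3: {8,9,10}:3
  |U|=4: {7,8,9,10}:3
  |U|=5: {6,7,8,9,10}:3
  |U|=6: {5,6,7,8,9,10}:3
  |U|=7: {4,5,6,7,8,9,10}:3
  |U|=8: {3,4,5,6,7,8,9,10}:3
  |U|=9: {1,3,4,5,6,7,8,9,10}:3  {2,3,4,5,6,7,8,9,10}:3
  start at 0(f): 6
  start at 1(a): 3
sum over floor = 9

9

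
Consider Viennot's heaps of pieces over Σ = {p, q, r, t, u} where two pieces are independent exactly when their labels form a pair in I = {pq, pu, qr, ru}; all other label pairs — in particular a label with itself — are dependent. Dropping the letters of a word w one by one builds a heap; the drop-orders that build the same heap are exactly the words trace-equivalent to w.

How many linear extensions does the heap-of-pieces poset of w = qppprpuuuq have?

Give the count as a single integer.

252

drop 0:q onto floor
drop 1:p onto floor
drop 2:p onto {1:p}
drop 3:p onto {2:p}
drop 4:r onto {3:p}
drop 5:p onto {4:r}
drop 6:u onto {0:q}
drop 7:u onto {6:u}
drop 8:u onto {7:u}
drop 9:q onto {8:u}
ground layer = {0:q, 1:p}
drop-orders for the pieces not yet dropped (sum over which currently-grounded one goes next):
  1 to go: {5} 1  {9} 1
  2 to go: {4,5} 1  {5,9} 2  {8,9} 1
  3 to go: {3,4,5} 1  {4,5,9} 3  {5,8,9} 3  {7,8,9} 1
  4 to go: {2,3,4,5} 1  {3,4,5,9} 4  {4,5,8,9} 6  {5,7,8,9} 4  {6,7,8,9} 1
  5 to go: {0,6,7,8,9} 1  {1,2,3,4,5} 1  {2,3,4,5,9} 5  {3,4,5,8,9} 10  {4,5,7,8,9} 10  {5,6,7,8,9} 5
  6 to go: {0,5,6,7,8,9} 6  {1,2,3,4,5,9} 6  {2,3,4,5,8,9} 15  {3,4,5,7,8,9} 20  {4,5,6,7,8,9} 15
  7 to go: {0,4,5,6,7,8,9} 21  {1,2,3,4,5,8,9} 21  {2,3,4,5,7,8,9} 35  {3,4,5,6,7,8,9} 35
  8 to go: {0,3,4,5,6,7,8,9} 56  {1,2,3,4,5,7,8,9} 56  {2,3,4,5,6,7,8,9} 70
  if 0:q drops first: 126 orders
  if 1:p drops first: 126 orders
heap linearizations: 252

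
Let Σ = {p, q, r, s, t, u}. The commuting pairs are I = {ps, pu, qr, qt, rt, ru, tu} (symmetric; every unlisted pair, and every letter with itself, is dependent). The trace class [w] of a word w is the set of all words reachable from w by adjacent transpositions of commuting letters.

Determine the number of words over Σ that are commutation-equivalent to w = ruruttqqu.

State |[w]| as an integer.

756

drop 0:r onto floor
drop 1:u onto floor
drop 2:r onto {0:r}
drop 3:u onto {1:u}
drop 4:t onto floor
drop 5:t onto {4:t}
drop 6:q onto {3:u}
drop 7:q onto {6:q}
drop 8:u onto {7:q}
ground layer = {0:r, 1:u, 4:t}
drop-orders for the pieces not yet dropped (sum over which currently-grounded one goes next):
  1 to go: {2} 1  {5} 1  {8} 1
  2 to go: {0,2} 1  {2,5} 2  {2,8} 2  {4,5} 1  {5,8} 2  {7,8} 1
  3 to go: {0,2,5} 3  {0,2,8} 3  {2,4,5} 3  {2,5,8} 6  {2,7,8} 3  {4,5,8} 3  {5,7,8} 3  {6,7,8} 1
  4 to go: {0,2,4,5} 6  {0,2,5,8} 12  {0,2,7,8} 6  {2,4,5,8} 12  {2,5,7,8} 12  {2,6,7,8} 4  {3,6,7,8} 1  {4,5,7,8} 6  {5,6,7,8} 4
  5 to go: {0,2,4,5,8} 30  {0,2,5,7,8} 30  {0,2,6,7,8} 10  {1,3,6,7,8} 1  {2,3,6,7,8} 5  {2,4,5,7,8} 30  {2,5,6,7,8} 20  {3,5,6,7,8} 5  {4,5,6,7,8} 10
  6 to go: {0,2,3,6,7,8} 15  {0,2,4,5,7,8} 90  {0,2,5,6,7,8} 60  {1,2,3,6,7,8} 6  {1,3,5,6,7,8} 6  {2,3,5,6,7,8} 30  {2,4,5,6,7,8} 60  {3,4,5,6,7,8} 15
  7 to go: {0,1,2,3,6,7,8} 21  {0,2,3,5,6,7,8} 105  {0,2,4,5,6,7,8} 210  {1,2,3,5,6,7,8} 42  {1,3,4,5,6,7,8} 21  {2,3,4,5,6,7,8} 105
  if 0:r drops first: 168 orders
  if 1:u drops first: 420 orders
  if 4:t drops first: 168 orders
heap linearizations: 756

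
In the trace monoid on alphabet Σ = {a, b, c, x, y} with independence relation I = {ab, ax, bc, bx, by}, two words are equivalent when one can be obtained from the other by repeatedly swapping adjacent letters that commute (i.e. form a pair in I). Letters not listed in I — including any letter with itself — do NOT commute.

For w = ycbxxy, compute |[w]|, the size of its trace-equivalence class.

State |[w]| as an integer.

piece 0:y — minimal
piece 1:c rests on {0:y}
piece 2:b — minimal
piece 3:x rests on {1:c}
piece 4:x rests on {3:x}
piece 5:y rests on {4:x}
minimal pieces: {0:y, 2:b}
ways to finish when only these pieces remain (= sum over removing one remaining piece with nothing left below it):
  1 left: {2}→1  {5}→1
  2 left: {2,5}→2  {4,5}→1
  3 left: {2,4,5}→3  {3,4,5}→1
  4 left: {1,3,4,5}→1  {2,3,4,5}→4
  placing 0:y first → 5 extensions
  placing 2:b first → 1 extensions
total linear extensions = 6

6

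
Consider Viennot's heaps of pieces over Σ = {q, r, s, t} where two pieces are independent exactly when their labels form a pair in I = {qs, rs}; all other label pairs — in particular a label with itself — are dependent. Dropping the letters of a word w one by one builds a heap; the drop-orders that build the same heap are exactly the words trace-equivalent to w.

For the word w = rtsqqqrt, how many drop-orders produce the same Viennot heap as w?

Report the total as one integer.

#0=r has no predecessor
#1=t depends on [0:r]
#2=s depends on [1:t]
#3=q depends on [1:t]
#4=q depends on [3:q]
#5=q depends on [4:q]
#6=r depends on [5:q]
#7=t depends on [2:s, 6:r]
sources: [0:r]
N(rest) = Σ N(rest − s) over sources s of rest; N(one piece) = 1:
  size 1 → [7]=1
  size 2 → [2,7]=1  [6,7]=1
  size 3 → [2,6,7]=2  [5,6,7]=1
  size 4 → [2,5,6,7]=3  [4,5,6,7]=1
  size 5 → [2,4,5,6,7]=4  [3,4,5,6,7]=1
  size 6 → [2,3,4,5,6,7]=5
  first=0(r) contributes 5

5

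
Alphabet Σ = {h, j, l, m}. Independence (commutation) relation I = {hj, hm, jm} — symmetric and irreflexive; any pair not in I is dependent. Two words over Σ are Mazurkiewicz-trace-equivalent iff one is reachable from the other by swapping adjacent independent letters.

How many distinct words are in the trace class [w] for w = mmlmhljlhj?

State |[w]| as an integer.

piece 0:m — minimal
piece 1:m rests on {0:m}
piece 2:l rests on {1:m}
piece 3:m rests on {2:l}
piece 4:h rests on {2:l}
piece 5:l rests on {3:m, 4:h}
piece 6:j rests on {5:l}
piece 7:l rests on {6:j}
piece 8:h rests on {7:l}
piece 9:j rests on {7:l}
minimal pieces: {0:m}
ways to finish when only these pieces remain (= sum over removing one remaining piece with nothing left below it):
  1 left: {8}→1  {9}→1
  2 left: {8,9}→2
  3 left: {7,8,9}→2
  4 left: {6,7,8,9}→2
  5 left: {5,6,7,8,9}→2
  6 left: {3,5,6,7,8,9}→2  {4,5,6,7,8,9}→2
  7 left: {3,4,5,6,7,8,9}→4
  8 left: {2,3,4,5,6,7,8,9}→4
  placing 0:m first → 4 extensions

4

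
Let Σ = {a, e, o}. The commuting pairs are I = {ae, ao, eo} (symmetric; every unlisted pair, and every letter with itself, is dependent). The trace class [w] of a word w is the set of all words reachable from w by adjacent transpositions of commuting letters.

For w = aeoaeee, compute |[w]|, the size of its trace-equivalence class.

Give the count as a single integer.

105

0(a) covers ∅
1(e) covers ∅
2(o) covers ∅
3(a) covers 0:a
4(e) covers 1:e
5(e) covers 4:e
6(e) covers 5:e
floor of heap: 0:a, 1:e, 2:o
completions by unplaced set U, small U first (add the entries for U minus each lowest piece of U):
  |U|=1: {2}:1  {3}:1  {6}:1
  |U|=2: {0,3}:1  {2,3}:2  {2,6}:2  {3,6}:2  {5,6}:1
  |U|=3: {0,2,3}:3  {0,3,6}:3  {2,3,6}:6  {2,5,6}:3  {3,5,6}:3  {4,5,6}:1
  |U|=4: {0,2,3,6}:12  {0,3,5,6}:6  {1,4,5,6}:1  {2,3,5,6}:12  {2,4,5,6}:4  {3,4,5,6}:4
  |U|=5: {0,2,3,5,6}:30  {0,3,4,5,6}:10  {1,2,4,5,6}:5  {1,3,4,5,6}:5  {2,3,4,5,6}:20
  start at 0(a): 30
  start at 1(e): 60
  start at 2(o): 15
sum over floor = 105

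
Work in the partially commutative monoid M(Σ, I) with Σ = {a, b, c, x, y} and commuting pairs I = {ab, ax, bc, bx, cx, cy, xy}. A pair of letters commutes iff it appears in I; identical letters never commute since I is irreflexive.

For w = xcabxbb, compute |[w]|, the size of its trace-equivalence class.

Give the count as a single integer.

210

#0=x has no predecessor
#1=c has no predecessor
#2=a depends on [1:c]
#3=b has no predecessor
#4=x depends on [0:x]
#5=b depends on [3:b]
#6=b depends on [5:b]
sources: [0:x, 1:c, 3:b]
N(rest) = Σ N(rest − s) over sources s of rest; N(one piece) = 1:
  size 1 → [2]=1  [4]=1  [6]=1
  size 2 → [0,4]=1  [1,2]=1  [2,4]=2  [2,6]=2  [4,6]=2  [5,6]=1
  size 3 → [0,2,4]=3  [0,4,6]=3  [1,2,4]=3  [1,2,6]=3  [2,4,6]=6  [2,5,6]=3  [3,5,6]=1  [4,5,6]=3
  size 4 → [0,1,2,4]=6  [0,2,4,6]=12  [0,4,5,6]=6  [1,2,4,6]=12  [1,2,5,6]=6  [2,3,5,6]=4  [2,4,5,6]=12  [3,4,5,6]=4
  size 5 → [0,1,2,4,6]=30  [0,2,4,5,6]=30  [0,3,4,5,6]=10  [1,2,3,5,6]=10  [1,2,4,5,6]=30  [2,3,4,5,6]=20
  first=0(x) contributes 60
  first=1(c) contributes 60
  first=3(b) contributes 90
|[w]| = 210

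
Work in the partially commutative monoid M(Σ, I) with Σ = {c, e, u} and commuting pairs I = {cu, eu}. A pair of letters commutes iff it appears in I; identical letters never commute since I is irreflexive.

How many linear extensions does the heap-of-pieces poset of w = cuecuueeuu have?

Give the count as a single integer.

252

0(c) covers ∅
1(u) covers ∅
2(e) covers 0:c
3(c) covers 2:e
4(u) covers 1:u
5(u) covers 4:u
6(e) covers 3:c
7(e) covers 6:e
8(u) covers 5:u
9(u) covers 8:u
floor of heap: 0:c, 1:u
completions by unplaced set U, small U first (add the entries for U minus each lowest piece of U):
  |U|=1: {7}:1  {9}:1
  |U|=2: {6,7}:1  {7,9}:2  {8,9}:1
  |U|=3: {3,6,7}:1  {5,8,9}:1  {6,7,9}:3  {7,8,9}:3
  |U|=4: {2,3,6,7}:1  {3,6,7,9}:4  {4,5,8,9}:1  {5,7,8,9}:4  {6,7,8,9}:6
  |U|=5: {0,2,3,6,7}:1  {1,4,5,8,9}:1  {2,3,6,7,9}:5  {3,6,7,8,9}:10  {4,5,7,8,9}:5  {5,6,7,8,9}:10
  |U|=6: {0,2,3,6,7,9}:6  {1,4,5,7,8,9}:6  {2,3,6,7,8,9}:15  {3,5,6,7,8,9}:20  {4,5,6,7,8,9}:15
  |U|=7: {0,2,3,6,7,8,9}:21  {1,4,5,6,7,8,9}:21  {2,3,5,6,7,8,9}:35  {3,4,5,6,7,8,9}:35
  |U|=8: {0,2,3,5,6,7,8,9}:56  {1,3,4,5,6,7,8,9}:56  {2,3,4,5,6,7,8,9}:70
  start at 0(c): 126
  start at 1(u): 126
sum over floor = 252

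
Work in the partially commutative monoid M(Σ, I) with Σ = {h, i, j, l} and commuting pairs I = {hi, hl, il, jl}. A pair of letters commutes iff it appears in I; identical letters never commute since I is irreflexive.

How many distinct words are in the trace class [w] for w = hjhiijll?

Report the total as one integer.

84

drop 0:h onto floor
drop 1:j onto {0:h}
drop 2:h onto {1:j}
drop 3:i onto {1:j}
drop 4:i onto {3:i}
drop 5:j onto {2:h, 4:i}
drop 6:l onto floor
drop 7:l onto {6:l}
ground layer = {0:h, 6:l}
drop-orders for the pieces not yet dropped (sum over which currently-grounded one goes next):
  1 to go: {5} 1  {7} 1
  2 to go: {2,5} 1  {4,5} 1  {5,7} 2  {6,7} 1
  3 to go: {2,4,5} 2  {2,5,7} 3  {3,4,5} 1  {4,5,7} 3  {5,6,7} 3
  4 to go: {2,3,4,5} 3  {2,4,5,7} 8  {2,5,6,7} 6  {3,4,5,7} 4  {4,5,6,7} 6
  5 to go: {1,2,3,4,5} 3  {2,3,4,5,7} 15  {2,4,5,6,7} 20  {3,4,5,6,7} 10
  6 to go: {0,1,2,3,4,5} 3  {1,2,3,4,5,7} 18  {2,3,4,5,6,7} 45
  if 0:h drops first: 63 orders
  if 6:l drops first: 21 orders
heap linearizations: 84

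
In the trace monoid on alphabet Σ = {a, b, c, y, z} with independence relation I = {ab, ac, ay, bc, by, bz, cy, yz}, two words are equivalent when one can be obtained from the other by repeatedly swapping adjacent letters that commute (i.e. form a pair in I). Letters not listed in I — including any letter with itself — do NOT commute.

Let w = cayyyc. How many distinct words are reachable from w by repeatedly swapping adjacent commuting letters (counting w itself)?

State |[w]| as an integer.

60

0(c) covers ∅
1(a) covers ∅
2(y) covers ∅
3(y) covers 2:y
4(y) covers 3:y
5(c) covers 0:c
floor of heap: 0:c, 1:a, 2:y
completions by unplaced set U, small U first (add the entries for U minus each lowest piece of U):
  |U|=1: {1}:1  {4}:1  {5}:1
  |U|=2: {0,5}:1  {1,4}:2  {1,5}:2  {3,4}:1  {4,5}:2
  |U|=3: {0,1,5}:3  {0,4,5}:3  {1,3,4}:3  {1,4,5}:6  {2,3,4}:1  {3,4,5}:3
  |U|=4: {0,1,4,5}:12  {0,3,4,5}:6  {1,2,3,4}:4  {1,3,4,5}:12  {2,3,4,5}:4
  start at 0(c): 20
  start at 1(a): 10
  start at 2(y): 30
sum over floor = 60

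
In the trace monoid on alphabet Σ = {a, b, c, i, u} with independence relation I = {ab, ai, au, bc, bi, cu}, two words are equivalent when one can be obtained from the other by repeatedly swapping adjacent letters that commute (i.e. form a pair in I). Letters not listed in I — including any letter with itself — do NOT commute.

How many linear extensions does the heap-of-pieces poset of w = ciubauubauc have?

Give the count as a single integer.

119

piece 0:c — minimal
piece 1:i rests on {0:c}
piece 2:u rests on {1:i}
piece 3:b rests on {2:u}
piece 4:a rests on {0:c}
piece 5:u rests on {3:b}
piece 6:u rests on {5:u}
piece 7:b rests on {6:u}
piece 8:a rests on {4:a}
piece 9:u rests on {7:b}
piece 10:c rests on {1:i, 8:a}
minimal pieces: {0:c}
ways to finish when only these pieces remain (= sum over removing one remaining piece with nothing left below it):
  1 left: {9}→1  {10}→1
  2 left: {7,9}→1  {8,10}→1  {9,10}→2
  3 left: {4,8,10}→1  {6,7,9}→1  {7,9,10}→3  {8,9,10}→3
  4 left: {4,8,9,10}→4  {5,6,7,9}→1  {6,7,9,10}→4  {7,8,9,10}→6
  5 left: {3,5,6,7,9}→1  {4,7,8,9,10}→10  {5,6,7,9,10}→5  {6,7,8,9,10}→10
  6 left: {2,3,5,6,7,9}→1  {3,5,6,7,9,10}→6  {4,6,7,8,9,10}→20  {5,6,7,8,9,10}→15
  7 left: {2,3,5,6,7,9,10}→7  {3,5,6,7,8,9,10}→21  {4,5,6,7,8,9,10}→35
  8 left: {1,2,3,5,6,7,9,10}→7  {2,3,5,6,7,8,9,10}→28  {3,4,5,6,7,8,9,10}→56
  9 left: {1,2,3,5,6,7,8,9,10}→35  {2,3,4,5,6,7,8,9,10}→84
  placing 0:c first → 119 extensions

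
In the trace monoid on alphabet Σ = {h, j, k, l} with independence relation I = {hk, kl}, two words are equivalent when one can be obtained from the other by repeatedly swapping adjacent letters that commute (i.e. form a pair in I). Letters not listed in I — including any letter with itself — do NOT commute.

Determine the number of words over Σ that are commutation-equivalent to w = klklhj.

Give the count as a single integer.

10

#0=k has no predecessor
#1=l has no predecessor
#2=k depends on [0:k]
#3=l depends on [1:l]
#4=h depends on [3:l]
#5=j depends on [2:k, 4:h]
sources: [0:k, 1:l]
N(rest) = Σ N(rest − s) over sources s of rest; N(one piece) = 1:
  size 1 → [5]=1
  size 2 → [2,5]=1  [4,5]=1
  size 3 → [0,2,5]=1  [2,4,5]=2  [3,4,5]=1
  size 4 → [0,2,4,5]=3  [1,3,4,5]=1  [2,3,4,5]=3
  first=0(k) contributes 4
  first=1(l) contributes 6
|[w]| = 10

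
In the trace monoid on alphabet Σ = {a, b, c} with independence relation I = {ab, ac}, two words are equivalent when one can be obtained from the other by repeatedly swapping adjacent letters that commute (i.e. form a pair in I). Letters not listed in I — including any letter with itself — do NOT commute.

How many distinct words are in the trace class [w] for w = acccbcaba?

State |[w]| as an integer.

84

0(a) covers ∅
1(c) covers ∅
2(c) covers 1:c
3(c) covers 2:c
4(b) covers 3:c
5(c) covers 4:b
6(a) covers 0:a
7(b) covers 5:c
8(a) covers 6:a
floor of heap: 0:a, 1:c
completions by unplaced set U, small U first (add the entries for U minus each lowest piece of U):
  |U|=1: {7}:1  {8}:1
  |U|=2: {5,7}:1  {6,8}:1  {7,8}:2
  |U|=3: {0,6,8}:1  {4,5,7}:1  {5,7,8}:3  {6,7,8}:3
  |U|=4: {0,6,7,8}:4  {3,4,5,7}:1  {4,5,7,8}:4  {5,6,7,8}:6
  |U|=5: {0,5,6,7,8}:10  {2,3,4,5,7}:1  {3,4,5,7,8}:5  {4,5,6,7,8}:10
  |U|=6: {0,4,5,6,7,8}:20  {1,2,3,4,5,7}:1  {2,3,4,5,7,8}:6  {3,4,5,6,7,8}:15
  |U|=7: {0,3,4,5,6,7,8}:35  {1,2,3,4,5,7,8}:7  {2,3,4,5,6,7,8}:21
  start at 0(a): 28
  start at 1(c): 56
sum over floor = 84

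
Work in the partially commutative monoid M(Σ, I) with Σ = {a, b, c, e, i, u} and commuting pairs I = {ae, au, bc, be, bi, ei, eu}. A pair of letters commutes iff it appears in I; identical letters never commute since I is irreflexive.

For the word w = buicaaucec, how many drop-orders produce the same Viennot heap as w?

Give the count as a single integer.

piece 0:b — minimal
piece 1:u rests on {0:b}
piece 2:i rests on {1:u}
piece 3:c rests on {2:i}
piece 4:a rests on {3:c}
piece 5:a rests on {4:a}
piece 6:u rests on {3:c}
piece 7:c rests on {5:a, 6:u}
piece 8:e rests on {7:c}
piece 9:c rests on {8:e}
minimal pieces: {0:b}
ways to finish when only these pieces remain (= sum over removing one remaining piece with nothing left below it):
  1 left: {9}→1
  2 left: {8,9}→1
  3 left: {7,8,9}→1
  4 left: {5,7,8,9}→1  {6,7,8,9}→1
  5 left: {4,5,7,8,9}→1  {5,6,7,8,9}→2
  6 left: {4,5,6,7,8,9}→3
  7 left: {3,4,5,6,7,8,9}→3
  8 left: {2,3,4,5,6,7,8,9}→3
  placing 0:b first → 3 extensions

3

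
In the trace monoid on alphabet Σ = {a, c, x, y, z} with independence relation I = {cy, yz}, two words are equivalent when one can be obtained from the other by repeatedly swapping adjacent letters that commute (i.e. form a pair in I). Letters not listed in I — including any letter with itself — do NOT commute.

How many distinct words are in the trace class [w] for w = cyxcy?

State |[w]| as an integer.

#0=c has no predecessor
#1=y has no predecessor
#2=x depends on [0:c, 1:y]
#3=c depends on [2:x]
#4=y depends on [2:x]
sources: [0:c, 1:y]
N(rest) = Σ N(rest − s) over sources s of rest; N(one piece) = 1:
  size 1 → [3]=1  [4]=1
  size 2 → [3,4]=2
  size 3 → [2,3,4]=2
  first=0(c) contributes 2
  first=1(y) contributes 2
|[w]| = 4

4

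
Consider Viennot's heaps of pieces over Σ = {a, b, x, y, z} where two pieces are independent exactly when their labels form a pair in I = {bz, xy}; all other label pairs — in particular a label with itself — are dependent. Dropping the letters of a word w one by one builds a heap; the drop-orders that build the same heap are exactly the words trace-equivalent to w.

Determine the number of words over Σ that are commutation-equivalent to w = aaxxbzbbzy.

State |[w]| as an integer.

piece 0:a — minimal
piece 1:a rests on {0:a}
piece 2:x rests on {1:a}
piece 3:x rests on {2:x}
piece 4:b rests on {3:x}
piece 5:z rests on {3:x}
piece 6:b rests on {4:b}
piece 7:b rests on {6:b}
piece 8:z rests on {5:z}
piece 9:y rests on {7:b, 8:z}
minimal pieces: {0:a}
ways to finish when only these pieces remain (= sum over removing one remaining piece with nothing left below it):
  1 left: {9}→1
  2 left: {7,9}→1  {8,9}→1
  3 left: {5,8,9}→1  {6,7,9}→1  {7,8,9}→2
  4 left: {4,6,7,9}→1  {5,7,8,9}→3  {6,7,8,9}→3
  5 left: {4,6,7,8,9}→4  {5,6,7,8,9}→6
  6 left: {4,5,6,7,8,9}→10
  7 left: {3,4,5,6,7,8,9}→10
  8 left: {2,3,4,5,6,7,8,9}→10
  placing 0:a first → 10 extensions

10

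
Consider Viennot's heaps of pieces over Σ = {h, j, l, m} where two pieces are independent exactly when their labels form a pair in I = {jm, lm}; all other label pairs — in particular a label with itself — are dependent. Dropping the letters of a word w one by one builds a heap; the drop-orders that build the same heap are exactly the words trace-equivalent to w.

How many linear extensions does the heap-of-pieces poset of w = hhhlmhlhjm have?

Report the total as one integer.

4

drop 0:h onto floor
drop 1:h onto {0:h}
drop 2:h onto {1:h}
drop 3:l onto {2:h}
drop 4:m onto {2:h}
drop 5:h onto {3:l, 4:m}
drop 6:l onto {5:h}
drop 7:h onto {6:l}
drop 8:j onto {7:h}
drop 9:m onto {7:h}
ground layer = {0:h}
drop-orders for the pieces not yet dropped (sum over which currently-grounded one goes next):
  1 to go: {8} 1  {9} 1
  2 to go: {8,9} 2
  3 to go: {7,8,9} 2
  4 to go: {6,7,8,9} 2
  5 to go: {5,6,7,8,9} 2
  6 to go: {3,5,6,7,8,9} 2  {4,5,6,7,8,9} 2
  7 to go: {3,4,5,6,7,8,9} 4
  8 to go: {2,3,4,5,6,7,8,9} 4
  if 0:h drops first: 4 orders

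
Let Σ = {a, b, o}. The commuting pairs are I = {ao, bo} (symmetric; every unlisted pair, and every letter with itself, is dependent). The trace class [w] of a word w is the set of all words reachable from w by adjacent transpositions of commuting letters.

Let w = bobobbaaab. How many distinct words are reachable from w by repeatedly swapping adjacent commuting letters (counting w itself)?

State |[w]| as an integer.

drop 0:b onto floor
drop 1:o onto floor
drop 2:b onto {0:b}
drop 3:o onto {1:o}
drop 4:b onto {2:b}
drop 5:b onto {4:b}
drop 6:a onto {5:b}
drop 7:a onto {6:a}
drop 8:a onto {7:a}
drop 9:b onto {8:a}
ground layer = {0:b, 1:o}
drop-orders for the pieces not yet dropped (sum over which currently-grounded one goes next):
  1 to go: {3} 1  {9} 1
  2 to go: {1,3} 1  {3,9} 2  {8,9} 1
  3 to go: {1,3,9} 3  {3,8,9} 3  {7,8,9} 1
  4 to go: {1,3,8,9} 6  {3,7,8,9} 4  {6,7,8,9} 1
  5 to go: {1,3,7,8,9} 10  {3,6,7,8,9} 5  {5,6,7,8,9} 1
  6 to go: {1,3,6,7,8,9} 15  {3,5,6,7,8,9} 6  {4,5,6,7,8,9} 1
  7 to go: {1,3,5,6,7,8,9} 21  {2,4,5,6,7,8,9} 1  {3,4,5,6,7,8,9} 7
  8 to go: {0,2,4,5,6,7,8,9} 1  {1,3,4,5,6,7,8,9} 28  {2,3,4,5,6,7,8,9} 8
  if 0:b drops first: 36 orders
  if 1:o drops first: 9 orders
heap linearizations: 45

45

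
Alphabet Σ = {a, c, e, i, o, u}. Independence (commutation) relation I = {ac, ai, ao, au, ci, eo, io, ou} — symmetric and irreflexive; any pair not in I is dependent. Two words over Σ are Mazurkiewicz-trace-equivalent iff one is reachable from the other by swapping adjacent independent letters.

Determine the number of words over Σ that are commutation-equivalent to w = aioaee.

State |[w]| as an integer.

piece 0:a — minimal
piece 1:i — minimal
piece 2:o — minimal
piece 3:a rests on {0:a}
piece 4:e rests on {1:i, 3:a}
piece 5:e rests on {4:e}
minimal pieces: {0:a, 1:i, 2:o}
ways to finish when only these pieces remain (= sum over removing one remaining piece with nothing left below it):
  1 left: {2}→1  {5}→1
  2 left: {2,5}→2  {4,5}→1
  3 left: {1,4,5}→1  {2,4,5}→3  {3,4,5}→1
  4 left: {0,3,4,5}→1  {1,2,4,5}→4  {1,3,4,5}→2  {2,3,4,5}→4
  placing 0:a first → 10 extensions
  placing 1:i first → 5 extensions
  placing 2:o first → 3 extensions
total linear extensions = 18

18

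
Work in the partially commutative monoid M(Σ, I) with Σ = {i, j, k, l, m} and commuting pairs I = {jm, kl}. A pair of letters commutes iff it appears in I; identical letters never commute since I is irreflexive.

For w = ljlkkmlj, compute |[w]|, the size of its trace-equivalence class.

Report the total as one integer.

3

0(l) covers ∅
1(j) covers 0:l
2(l) covers 1:j
3(k) covers 1:j
4(k) covers 3:k
5(m) covers 2:l, 4:k
6(l) covers 5:m
7(j) covers 6:l
floor of heap: 0:l
completions by unplaced set U, small U first (add the entries for U minus each lowest piece of U):
  |U|=1: {7}:1
  |U|=2: {6,7}:1
  |U|=3: {5,6,7}:1
  |U|=4: {2,5,6,7}:1  {4,5,6,7}:1
  |U|=5: {2,4,5,6,7}:2  {3,4,5,6,7}:1
  |U|=6: {2,3,4,5,6,7}:3
  start at 0(l): 3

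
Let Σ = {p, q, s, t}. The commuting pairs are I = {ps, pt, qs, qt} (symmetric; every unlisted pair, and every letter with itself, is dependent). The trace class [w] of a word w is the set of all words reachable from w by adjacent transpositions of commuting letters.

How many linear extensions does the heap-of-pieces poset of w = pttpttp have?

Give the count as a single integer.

35

#0=p has no predecessor
#1=t has no predecessor
#2=t depends on [1:t]
#3=p depends on [0:p]
#4=t depends on [2:t]
#5=t depends on [4:t]
#6=p depends on [3:p]
sources: [0:p, 1:t]
N(rest) = Σ N(rest − s) over sources s of rest; N(one piece) = 1:
  size 1 → [5]=1  [6]=1
  size 2 → [3,6]=1  [4,5]=1  [5,6]=2
  size 3 → [0,3,6]=1  [2,4,5]=1  [3,5,6]=3  [4,5,6]=3
  size 4 → [0,3,5,6]=4  [1,2,4,5]=1  [2,4,5,6]=4  [3,4,5,6]=6
  size 5 → [0,3,4,5,6]=10  [1,2,4,5,6]=5  [2,3,4,5,6]=10
  first=0(p) contributes 15
  first=1(t) contributes 20
|[w]| = 35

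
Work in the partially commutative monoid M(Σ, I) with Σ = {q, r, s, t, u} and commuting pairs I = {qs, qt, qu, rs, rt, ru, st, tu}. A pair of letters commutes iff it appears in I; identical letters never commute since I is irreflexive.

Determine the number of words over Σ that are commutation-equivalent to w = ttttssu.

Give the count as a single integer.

35

drop 0:t onto floor
drop 1:t onto {0:t}
drop 2:t onto {1:t}
drop 3:t onto {2:t}
drop 4:s onto floor
drop 5:s onto {4:s}
drop 6:u onto {5:s}
ground layer = {0:t, 4:s}
drop-orders for the pieces not yet dropped (sum over which currently-grounded one goes next):
  1 to go: {3} 1  {6} 1
  2 to go: {2,3} 1  {3,6} 2  {5,6} 1
  3 to go: {1,2,3} 1  {2,3,6} 3  {3,5,6} 3  {4,5,6} 1
  4 to go: {0,1,2,3} 1  {1,2,3,6} 4  {2,3,5,6} 6  {3,4,5,6} 4
  5 to go: {0,1,2,3,6} 5  {1,2,3,5,6} 10  {2,3,4,5,6} 10
  if 0:t drops first: 20 orders
  if 4:s drops first: 15 orders
heap linearizations: 35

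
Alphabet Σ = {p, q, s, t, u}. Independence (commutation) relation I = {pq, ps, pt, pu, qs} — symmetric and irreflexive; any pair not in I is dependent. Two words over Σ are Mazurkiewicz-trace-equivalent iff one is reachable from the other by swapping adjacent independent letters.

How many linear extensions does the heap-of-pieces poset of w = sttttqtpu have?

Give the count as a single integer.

piece 0:s — minimal
piece 1:t rests on {0:s}
piece 2:t rests on {1:t}
piece 3:t rests on {2:t}
piece 4:t rests on {3:t}
piece 5:q rests on {4:t}
piece 6:t rests on {5:q}
piece 7:p — minimal
piece 8:u rests on {6:t}
minimal pieces: {0:s, 7:p}
ways to finish when only these pieces remain (= sum over removing one remaining piece with nothing left below it):
  1 left: {7}→1  {8}→1
  2 left: {6,8}→1  {7,8}→2
  3 left: {5,6,8}→1  {6,7,8}→3
  4 left: {4,5,6,8}→1  {5,6,7,8}→4
  5 left: {3,4,5,6,8}→1  {4,5,6,7,8}→5
  6 left: {2,3,4,5,6,8}→1  {3,4,5,6,7,8}→6
  7 left: {1,2,3,4,5,6,8}→1  {2,3,4,5,6,7,8}→7
  placing 0:s first → 8 extensions
  placing 7:p first → 1 extensions
total linear extensions = 9

9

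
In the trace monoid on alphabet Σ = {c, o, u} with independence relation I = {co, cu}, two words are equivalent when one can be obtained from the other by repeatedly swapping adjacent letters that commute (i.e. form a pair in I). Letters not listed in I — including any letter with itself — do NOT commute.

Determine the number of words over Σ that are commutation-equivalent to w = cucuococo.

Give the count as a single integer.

126

drop 0:c onto floor
drop 1:u onto floor
drop 2:c onto {0:c}
drop 3:u onto {1:u}
drop 4:o onto {3:u}
drop 5:c onto {2:c}
drop 6:o onto {4:o}
drop 7:c onto {5:c}
drop 8:o onto {6:o}
ground layer = {0:c, 1:u}
drop-orders for the pieces not yet dropped (sum over which currently-grounded one goes next):
  1 to go: {7} 1  {8} 1
  2 to go: {5,7} 1  {6,8} 1  {7,8} 2
  3 to go: {2,5,7} 1  {4,6,8} 1  {5,7,8} 3  {6,7,8} 3
  4 to go: {0,2,5,7} 1  {2,5,7,8} 4  {3,4,6,8} 1  {4,6,7,8} 4  {5,6,7,8} 6
  5 to go: {0,2,5,7,8} 5  {1,3,4,6,8} 1  {2,5,6,7,8} 10  {3,4,6,7,8} 5  {4,5,6,7,8} 10
  6 to go: {0,2,5,6,7,8} 15  {1,3,4,6,7,8} 6  {2,4,5,6,7,8} 20  {3,4,5,6,7,8} 15
  7 to go: {0,2,4,5,6,7,8} 35  {1,3,4,5,6,7,8} 21  {2,3,4,5,6,7,8} 35
  if 0:c drops first: 56 orders
  if 1:u drops first: 70 orders
heap linearizations: 126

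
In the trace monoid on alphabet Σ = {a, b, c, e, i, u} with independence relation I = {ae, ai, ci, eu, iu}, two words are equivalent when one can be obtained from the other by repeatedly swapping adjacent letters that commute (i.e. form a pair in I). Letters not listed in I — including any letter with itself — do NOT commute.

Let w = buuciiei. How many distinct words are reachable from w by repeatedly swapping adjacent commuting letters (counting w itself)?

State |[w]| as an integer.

0(b) covers ∅
1(u) covers 0:b
2(u) covers 1:u
3(c) covers 2:u
4(i) covers 0:b
5(i) covers 4:i
6(e) covers 3:c, 5:i
7(i) covers 6:e
floor of heap: 0:b
completions by unplaced set U, small U first (add the entries for U minus each lowest piece of U):
  |U|=1: {7}:1
  |U|=2: {6,7}:1
  |U|=3: {3,6,7}:1  {5,6,7}:1
  |U|=4: {2,3,6,7}:1  {3,5,6,7}:2  {4,5,6,7}:1
  |U|=5: {1,2,3,6,7}:1  {2,3,5,6,7}:3  {3,4,5,6,7}:3
  |U|=6: {1,2,3,5,6,7}:4  {2,3,4,5,6,7}:6
  start at 0(b): 10

10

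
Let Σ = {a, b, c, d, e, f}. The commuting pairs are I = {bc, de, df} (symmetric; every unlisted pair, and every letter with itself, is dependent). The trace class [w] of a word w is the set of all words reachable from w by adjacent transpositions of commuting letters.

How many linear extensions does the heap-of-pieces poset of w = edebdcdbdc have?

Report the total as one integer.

3

#0=e has no predecessor
#1=d has no predecessor
#2=e depends on [0:e]
#3=b depends on [1:d, 2:e]
#4=d depends on [3:b]
#5=c depends on [4:d]
#6=d depends on [5:c]
#7=b depends on [6:d]
#8=d depends on [7:b]
#9=c depends on [8:d]
sources: [0:e, 1:d]
N(rest) = Σ N(rest − s) over sources s of rest; N(one piece) = 1:
  size 1 → [9]=1
  size 2 → [8,9]=1
  size 3 → [7,8,9]=1
  size 4 → [6,7,8,9]=1
  size 5 → [5,6,7,8,9]=1
  size 6 → [4,5,6,7,8,9]=1
  size 7 → [3,4,5,6,7,8,9]=1
  size 8 → [1,3,4,5,6,7,8,9]=1  [2,3,4,5,6,7,8,9]=1
  first=0(e) contributes 2
  first=1(d) contributes 1
|[w]| = 3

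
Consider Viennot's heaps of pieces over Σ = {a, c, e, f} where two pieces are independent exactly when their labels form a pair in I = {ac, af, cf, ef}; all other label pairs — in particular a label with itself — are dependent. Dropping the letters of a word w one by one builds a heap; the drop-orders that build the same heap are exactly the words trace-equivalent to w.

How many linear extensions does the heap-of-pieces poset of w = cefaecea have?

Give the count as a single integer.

8

0(c) covers ∅
1(e) covers 0:c
2(f) covers ∅
3(a) covers 1:e
4(e) covers 3:a
5(c) covers 4:e
6(e) covers 5:c
7(a) covers 6:e
floor of heap: 0:c, 2:f
completions by unplaced set U, small U first (add the entries for U minus each lowest piece of U):
  |U|=1: {2}:1  {7}:1
  |U|=2: {2,7}:2  {6,7}:1
  |U|=3: {2,6,7}:3  {5,6,7}:1
  |U|=4: {2,5,6,7}:4  {4,5,6,7}:1
  |U|=5: {2,4,5,6,7}:5  {3,4,5,6,7}:1
  |U|=6: {1,3,4,5,6,7}:1  {2,3,4,5,6,7}:6
  start at 0(c): 7
  start at 2(f): 1
sum over floor = 8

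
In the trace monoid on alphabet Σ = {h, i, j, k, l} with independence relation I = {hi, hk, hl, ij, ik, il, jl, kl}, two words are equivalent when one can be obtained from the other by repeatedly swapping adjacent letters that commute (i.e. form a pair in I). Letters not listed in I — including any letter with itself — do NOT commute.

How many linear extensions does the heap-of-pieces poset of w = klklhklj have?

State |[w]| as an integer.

#0=k has no predecessor
#1=l has no predecessor
#2=k depends on [0:k]
#3=l depends on [1:l]
#4=h has no predecessor
#5=k depends on [2:k]
#6=l depends on [3:l]
#7=j depends on [4:h, 5:k]
sources: [0:k, 1:l, 4:h]
N(rest) = Σ N(rest − s) over sources s of rest; N(one piece) = 1:
  size 1 → [6]=1  [7]=1
  size 2 → [3,6]=1  [4,7]=1  [5,7]=1  [6,7]=2
  size 3 → [1,3,6]=1  [2,5,7]=1  [3,6,7]=3  [4,5,7]=2  [4,6,7]=3  [5,6,7]=3
  size 4 → [0,2,5,7]=1  [1,3,6,7]=4  [2,4,5,7]=3  [2,5,6,7]=4  [3,4,6,7]=6  [3,5,6,7]=6  [4,5,6,7]=8
  size 5 → [0,2,4,5,7]=4  [0,2,5,6,7]=5  [1,3,4,6,7]=10  [1,3,5,6,7]=10  [2,3,5,6,7]=10  [2,4,5,6,7]=15  [3,4,5,6,7]=20
  size 6 → [0,2,3,5,6,7]=15  [0,2,4,5,6,7]=24  [1,2,3,5,6,7]=20  [1,3,4,5,6,7]=40  [2,3,4,5,6,7]=45
  first=0(k) contributes 105
  first=1(l) contributes 84
  first=4(h) contributes 35
|[w]| = 224

224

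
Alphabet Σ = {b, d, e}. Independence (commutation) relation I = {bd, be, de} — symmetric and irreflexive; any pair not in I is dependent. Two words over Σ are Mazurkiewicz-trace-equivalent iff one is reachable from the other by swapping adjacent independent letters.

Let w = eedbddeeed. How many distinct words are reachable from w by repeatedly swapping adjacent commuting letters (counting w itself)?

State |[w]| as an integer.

piece 0:e — minimal
piece 1:e rests on {0:e}
piece 2:d — minimal
piece 3:b — minimal
piece 4:d rests on {2:d}
piece 5:d rests on {4:d}
piece 6:e rests on {1:e}
piece 7:e rests on {6:e}
piece 8:e rests on {7:e}
piece 9:d rests on {5:d}
minimal pieces: {0:e, 2:d, 3:b}
ways to finish when only these pieces remain (= sum over removing one remaining piece with nothing left below it):
  1 left: {3}→1  {8}→1  {9}→1
  2 left: {3,8}→2  {3,9}→2  {5,9}→1  {7,8}→1  {8,9}→2
  3 left: {3,5,9}→3  {3,7,8}→3  {3,8,9}→6  {4,5,9}→1  {5,8,9}→3  {6,7,8}→1  {7,8,9}→3
  4 left: {1,6,7,8}→1  {2,4,5,9}→1  {3,4,5,9}→4  {3,5,8,9}→12  {3,6,7,8}→4  {3,7,8,9}→12  {4,5,8,9}→4  {5,7,8,9}→6  {6,7,8,9}→4
  5 left: {0,1,6,7,8}→1  {1,3,6,7,8}→5  {1,6,7,8,9}→5  {2,3,4,5,9}→5  {2,4,5,8,9}→5  {3,4,5,8,9}→20  {3,5,7,8,9}→30  {3,6,7,8,9}→20  {4,5,7,8,9}→10  {5,6,7,8,9}→10
  6 left: {0,1,3,6,7,8}→6  {0,1,6,7,8,9}→6  {1,3,6,7,8,9}→30  {1,5,6,7,8,9}→15  {2,3,4,5,8,9}→30  {2,4,5,7,8,9}→15  {3,4,5,7,8,9}→60  {3,5,6,7,8,9}→60  {4,5,6,7,8,9}→20
  7 left: {0,1,3,6,7,8,9}→42  {0,1,5,6,7,8,9}→21  {1,3,5,6,7,8,9}→105  {1,4,5,6,7,8,9}→35  {2,3,4,5,7,8,9}→105  {2,4,5,6,7,8,9}→35  {3,4,5,6,7,8,9}→140
  8 left: {0,1,3,5,6,7,8,9}→168  {0,1,4,5,6,7,8,9}→56  {1,2,4,5,6,7,8,9}→70  {1,3,4,5,6,7,8,9}→280  {2,3,4,5,6,7,8,9}→280
  placing 0:e first → 630 extensions
  placing 2:d first → 504 extensions
  placing 3:b first → 126 extensions
total linear extensions = 1260

1260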